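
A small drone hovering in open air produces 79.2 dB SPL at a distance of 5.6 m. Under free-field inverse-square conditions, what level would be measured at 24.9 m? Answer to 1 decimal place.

66.2 dB SPL

For a point source in a free field, ΔL = −20·log₁₀(d₂/d₁).
ΔL = −20·log₁₀(24.9/5.6) = -12.96 dB, so L₂ = 79.2 + (-12.96) = 66.2 dB SPL.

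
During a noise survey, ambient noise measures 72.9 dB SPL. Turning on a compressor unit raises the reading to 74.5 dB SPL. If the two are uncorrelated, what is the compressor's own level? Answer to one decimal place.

69.4 dB SPL

Remove the background by subtracting linear intensities:
L_src = 10·log₁₀(10^(74.5/10) − 10^(72.9/10)) = 10·log₁₀(8685000) = 69.4 dB SPL.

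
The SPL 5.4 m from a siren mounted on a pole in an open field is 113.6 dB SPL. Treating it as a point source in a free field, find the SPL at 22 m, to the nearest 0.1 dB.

Inverse-square spreading gives ΔL = −20·log₁₀(d₂/d₁).
ΔL = −20·log₁₀(22/5.4) = -12.20 dB, so L₂ = 113.6 + (-12.20) = 101.4 dB SPL.

101.4 dB SPL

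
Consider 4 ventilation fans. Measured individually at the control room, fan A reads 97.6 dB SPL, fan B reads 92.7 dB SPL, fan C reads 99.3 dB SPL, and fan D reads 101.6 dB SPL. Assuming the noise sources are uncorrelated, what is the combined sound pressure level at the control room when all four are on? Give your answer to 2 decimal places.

Add the sources as powers (linear), then convert back to dB:
L_total = 10·log₁₀(10^(97.6/10) + 10^(92.7/10) + 10^(99.3/10) + 10^(101.6/10)) = 10·log₁₀(30582000000) = 104.85 dB SPL.

104.85 dB SPL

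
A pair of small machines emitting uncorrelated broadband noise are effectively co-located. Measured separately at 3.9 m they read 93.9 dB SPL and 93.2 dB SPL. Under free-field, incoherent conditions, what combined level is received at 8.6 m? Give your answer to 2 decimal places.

Combined at 3.9 m: 10·log₁₀(10^(93.9/10)+10^(93.2/10)) = 96.574 dB SPL.
Then apply −20·log₁₀(8.6/3.9) = -6.869 dB → 89.71 dB SPL.

89.71 dB SPL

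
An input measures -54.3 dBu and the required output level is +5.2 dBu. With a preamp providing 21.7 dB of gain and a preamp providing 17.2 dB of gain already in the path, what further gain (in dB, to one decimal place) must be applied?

The required make-up gain is the shortfall in the dB sum.
G = +5.2 − (-54.3) − 21.7 − 17.2 = 20.6 dB.

20.6 dB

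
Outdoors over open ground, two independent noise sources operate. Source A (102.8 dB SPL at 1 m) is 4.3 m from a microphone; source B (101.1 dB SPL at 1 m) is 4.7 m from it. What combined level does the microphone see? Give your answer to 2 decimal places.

92.08 dB SPL

At the listener: L_A = 102.8 − 20·log₁₀(4.3) = 90.131 dB; L_B = 101.1 − 20·log₁₀(4.7) = 87.658 dB.
Combined: 10·log₁₀(10^(90.131/10)+10^(87.658/10)) = 92.08 dB SPL.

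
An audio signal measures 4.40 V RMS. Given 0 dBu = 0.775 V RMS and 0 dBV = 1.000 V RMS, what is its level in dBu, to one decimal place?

dBu = 20·log₁₀(V / 0.775 V).
20·log₁₀(4.40/0.775) = +15.1 dBu.

+15.1 dBu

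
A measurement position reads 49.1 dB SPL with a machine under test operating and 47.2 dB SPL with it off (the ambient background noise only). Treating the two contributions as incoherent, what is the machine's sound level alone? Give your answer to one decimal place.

Subtract intensities: L_src = 10·log₁₀(10^(L_total/10) − 10^(L_bg/10)).
L_src = 10·log₁₀(10^(49.1/10) − 10^(47.2/10)) = 10·log₁₀(28800) = 44.6 dB SPL.

44.6 dB SPL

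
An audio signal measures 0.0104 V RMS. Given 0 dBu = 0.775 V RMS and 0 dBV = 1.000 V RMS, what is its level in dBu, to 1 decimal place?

-37.4 dBu

dBu = 20·log₁₀(V / 0.775 V).
20·log₁₀(0.0104/0.775) = -37.4 dBu.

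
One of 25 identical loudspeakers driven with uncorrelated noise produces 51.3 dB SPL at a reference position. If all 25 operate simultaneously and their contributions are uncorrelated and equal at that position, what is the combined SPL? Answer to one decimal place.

25 equal incoherent sources raise the level by 10·log₁₀(25) = 13.98 dB.
L_total = 51.3 + 13.98 = 65.3 dB SPL.

65.3 dB SPL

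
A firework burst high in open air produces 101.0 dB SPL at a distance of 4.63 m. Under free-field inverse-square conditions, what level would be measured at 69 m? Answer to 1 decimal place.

Inverse-square spreading gives ΔL = −20·log₁₀(d₂/d₁).
ΔL = −20·log₁₀(69/4.63) = -23.47 dB, so L₂ = 101.0 + (-23.47) = 77.5 dB SPL.

77.5 dB SPL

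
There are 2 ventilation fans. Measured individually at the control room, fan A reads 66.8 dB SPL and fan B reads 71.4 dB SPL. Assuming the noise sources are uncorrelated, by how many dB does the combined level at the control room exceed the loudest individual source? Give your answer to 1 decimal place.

1.3 dB

Add the sources as powers (linear), then convert back to dB:
L_total = 10·log₁₀(10^(66.8/10) + 10^(71.4/10)) = 72.69 dB SPL.
Excess over the loudest (71.4 dB): 72.69 − 71.4 = 1.3 dB.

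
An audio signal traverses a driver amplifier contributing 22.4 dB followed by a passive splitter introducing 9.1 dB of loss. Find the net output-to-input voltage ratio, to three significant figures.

Net gain = 22.4 + (−9.1) = 13.3 dB.
Voltage ratio = 10^(13.3/20) = 4.62.

4.62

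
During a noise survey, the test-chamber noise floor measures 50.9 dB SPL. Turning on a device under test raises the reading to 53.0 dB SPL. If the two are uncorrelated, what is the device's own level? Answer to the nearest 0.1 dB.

Background correction is a power subtraction:
L_src = 10·log₁₀(10^(53.0/10) − 10^(50.9/10)) = 10·log₁₀(76500) = 48.8 dB SPL.

48.8 dB SPL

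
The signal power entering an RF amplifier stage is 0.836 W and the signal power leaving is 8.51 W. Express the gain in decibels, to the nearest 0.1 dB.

Power ratio → dB uses the 10·log₁₀ form:
10·log₁₀(8.51/0.836) = 10·log₁₀(10.18) = 10.1 dB.

10.1 dB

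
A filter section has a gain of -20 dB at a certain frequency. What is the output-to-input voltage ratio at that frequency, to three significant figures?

0.100

Voltage ratio = 10^(dB/20).
10^(-20/20) = 10^(-1.000) = 0.100.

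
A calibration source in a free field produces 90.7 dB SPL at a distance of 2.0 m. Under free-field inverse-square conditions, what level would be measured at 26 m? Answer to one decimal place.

68.4 dB SPL

For a point source in a free field, ΔL = −20·log₁₀(d₂/d₁).
ΔL = −20·log₁₀(26/2.0) = -22.28 dB, so L₂ = 90.7 + (-22.28) = 68.4 dB SPL.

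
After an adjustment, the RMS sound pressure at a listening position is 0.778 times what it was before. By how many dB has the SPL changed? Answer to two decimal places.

SPL change from a pressure ratio uses the 20·log₁₀ form:
20·log₁₀(0.778) = -2.18 dB.

-2.18 dB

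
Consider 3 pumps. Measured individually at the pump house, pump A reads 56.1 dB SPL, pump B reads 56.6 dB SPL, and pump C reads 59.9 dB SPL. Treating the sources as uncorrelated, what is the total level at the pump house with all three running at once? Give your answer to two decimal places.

Uncorrelated sources add in intensity (power), not in dB.
L_total = 10·log₁₀(10^(56.1/10) + 10^(56.6/10) + 10^(59.9/10)) = 10·log₁₀(1842000) = 62.65 dB SPL.

62.65 dB SPL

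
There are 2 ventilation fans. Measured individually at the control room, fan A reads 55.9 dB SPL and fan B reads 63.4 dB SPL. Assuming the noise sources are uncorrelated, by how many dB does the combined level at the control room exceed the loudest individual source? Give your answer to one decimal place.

Add the sources as powers (linear), then convert back to dB:
L_total = 10·log₁₀(10^(55.9/10) + 10^(63.4/10)) = 64.11 dB SPL.
Excess over the loudest (63.4 dB): 64.11 − 63.4 = 0.7 dB.

0.7 dB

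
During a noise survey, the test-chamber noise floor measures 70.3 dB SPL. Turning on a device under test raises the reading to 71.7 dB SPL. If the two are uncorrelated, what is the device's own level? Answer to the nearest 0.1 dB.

Subtract intensities: L_src = 10·log₁₀(10^(L_total/10) − 10^(L_bg/10)).
L_src = 10·log₁₀(10^(71.7/10) − 10^(70.3/10)) = 10·log₁₀(4076000) = 66.1 dB SPL.

66.1 dB SPL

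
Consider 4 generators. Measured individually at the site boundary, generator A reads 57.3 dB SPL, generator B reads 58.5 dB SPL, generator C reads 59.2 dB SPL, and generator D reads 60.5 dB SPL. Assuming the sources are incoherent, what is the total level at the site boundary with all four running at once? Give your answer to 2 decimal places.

Add the sources as powers (linear), then convert back to dB:
L_total = 10·log₁₀(10^(57.3/10) + 10^(58.5/10) + 10^(59.2/10) + 10^(60.5/10)) = 10·log₁₀(3199000) = 65.05 dB SPL.

65.05 dB SPL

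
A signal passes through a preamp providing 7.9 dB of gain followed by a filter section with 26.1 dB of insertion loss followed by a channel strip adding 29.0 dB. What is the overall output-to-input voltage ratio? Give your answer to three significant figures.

3.47

Net gain = 7.9 + (−26.1) + 29.0 = 10.8 dB.
Voltage ratio = 10^(10.8/20) = 3.47.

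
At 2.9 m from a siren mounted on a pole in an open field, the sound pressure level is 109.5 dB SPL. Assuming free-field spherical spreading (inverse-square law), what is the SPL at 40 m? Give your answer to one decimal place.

86.7 dB SPL

For a point source in a free field, ΔL = −20·log₁₀(d₂/d₁).
ΔL = −20·log₁₀(40/2.9) = -22.79 dB, so L₂ = 109.5 + (-22.79) = 86.7 dB SPL.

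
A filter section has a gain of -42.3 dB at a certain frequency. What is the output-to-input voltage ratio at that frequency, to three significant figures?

0.00767

Voltage ratio = 10^(dB/20).
10^(-42.3/20) = 10^(-2.115) = 0.00767.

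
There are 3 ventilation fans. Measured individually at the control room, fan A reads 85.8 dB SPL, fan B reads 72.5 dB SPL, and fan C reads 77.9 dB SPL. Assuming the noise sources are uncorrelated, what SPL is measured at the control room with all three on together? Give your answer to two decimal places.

Incoherent sources sum as intensities:
L_total = 10·log₁₀(10^(85.8/10) + 10^(72.5/10) + 10^(77.9/10)) = 10·log₁₀(459600000) = 86.62 dB SPL.

86.62 dB SPL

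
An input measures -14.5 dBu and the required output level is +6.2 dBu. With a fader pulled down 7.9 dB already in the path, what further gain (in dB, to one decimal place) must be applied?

The required make-up gain is the shortfall in the dB sum.
G = +6.2 − (-14.5) + 7.9 = 28.6 dB.

28.6 dB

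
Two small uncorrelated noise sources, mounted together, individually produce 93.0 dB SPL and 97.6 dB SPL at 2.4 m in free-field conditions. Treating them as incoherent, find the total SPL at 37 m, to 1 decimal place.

Combined at 2.4 m: 10·log₁₀(10^(93.0/10)+10^(97.6/10)) = 98.89 dB SPL.
Then apply −20·log₁₀(37/2.4) = -23.76 dB → 75.1 dB SPL.

75.1 dB SPL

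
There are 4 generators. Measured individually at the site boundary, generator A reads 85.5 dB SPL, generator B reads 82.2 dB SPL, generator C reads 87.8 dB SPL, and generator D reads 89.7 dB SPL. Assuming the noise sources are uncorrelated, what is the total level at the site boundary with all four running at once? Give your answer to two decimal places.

93.13 dB SPL

Incoherent sources sum as intensities:
L_total = 10·log₁₀(10^(85.5/10) + 10^(82.2/10) + 10^(87.8/10) + 10^(89.7/10)) = 10·log₁₀(2057000000) = 93.13 dB SPL.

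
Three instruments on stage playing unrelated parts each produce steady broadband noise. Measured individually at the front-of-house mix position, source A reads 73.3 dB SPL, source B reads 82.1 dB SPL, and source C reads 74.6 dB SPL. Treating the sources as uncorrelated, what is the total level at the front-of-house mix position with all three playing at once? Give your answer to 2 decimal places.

Add the sources as powers (linear), then convert back to dB:
L_total = 10·log₁₀(10^(73.3/10) + 10^(82.1/10) + 10^(74.6/10)) = 10·log₁₀(212400000) = 83.27 dB SPL.

83.27 dB SPL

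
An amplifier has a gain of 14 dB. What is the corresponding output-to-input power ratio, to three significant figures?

Power ratio = 10^(dB/10).
10^(14/10) = 10^(1.400) = 25.1.

25.1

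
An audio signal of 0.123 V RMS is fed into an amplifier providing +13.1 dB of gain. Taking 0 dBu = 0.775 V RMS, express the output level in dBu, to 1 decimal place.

-2.9 dBu

Input level: 20·log₁₀(0.123/0.775) = -15.99 dBu.
Output: -15.99 + 13.1 = -2.9 dBu.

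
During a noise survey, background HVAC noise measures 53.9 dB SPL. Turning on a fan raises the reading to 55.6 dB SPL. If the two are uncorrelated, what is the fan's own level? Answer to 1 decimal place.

50.7 dB SPL

Background correction is a power subtraction:
L_src = 10·log₁₀(10^(55.6/10) − 10^(53.9/10)) = 10·log₁₀(117600) = 50.7 dB SPL.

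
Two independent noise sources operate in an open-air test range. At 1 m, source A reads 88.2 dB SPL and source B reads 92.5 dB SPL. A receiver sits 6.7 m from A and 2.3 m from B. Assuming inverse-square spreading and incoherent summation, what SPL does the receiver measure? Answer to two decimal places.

At the listener: L_A = 88.2 − 20·log₁₀(6.7) = 71.679 dB; L_B = 92.5 − 20·log₁₀(2.3) = 85.265 dB.
Combined: 10·log₁₀(10^(71.679/10)+10^(85.265/10)) = 85.45 dB SPL.

85.45 dB SPL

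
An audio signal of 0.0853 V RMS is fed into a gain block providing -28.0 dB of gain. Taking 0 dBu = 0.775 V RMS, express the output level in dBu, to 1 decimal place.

Input level: 20·log₁₀(0.0853/0.775) = -19.17 dBu.
Output: -19.17 − 28.0 = -47.2 dBu.

-47.2 dBu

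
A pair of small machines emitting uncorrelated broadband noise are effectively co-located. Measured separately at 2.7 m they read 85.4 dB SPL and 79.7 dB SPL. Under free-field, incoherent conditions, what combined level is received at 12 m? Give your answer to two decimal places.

Combined at 2.7 m: 10·log₁₀(10^(85.4/10)+10^(79.7/10)) = 86.435 dB SPL.
Then apply −20·log₁₀(12/2.7) = -12.956 dB → 73.48 dB SPL.

73.48 dB SPL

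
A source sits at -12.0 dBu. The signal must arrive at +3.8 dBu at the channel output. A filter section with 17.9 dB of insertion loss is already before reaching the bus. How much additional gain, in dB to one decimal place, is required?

33.7 dB

The required make-up gain is the shortfall in the dB sum.
G = +3.8 − (-12.0) + 17.9 = 33.7 dB.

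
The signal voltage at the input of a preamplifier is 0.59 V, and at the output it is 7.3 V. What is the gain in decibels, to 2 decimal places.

21.85 dB

For a voltage ratio, dB = 20·log₁₀(V₂/V₁).
20·log₁₀(7.3/0.59) = 20·log₁₀(12.37) = 21.85 dB.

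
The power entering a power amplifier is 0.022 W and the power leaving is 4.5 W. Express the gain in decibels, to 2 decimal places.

23.11 dB

Power is a power quantity, so gain = 10·log₁₀(P_out/P_in).
10·log₁₀(4.5/0.022) = 10·log₁₀(204.5) = 23.11 dB.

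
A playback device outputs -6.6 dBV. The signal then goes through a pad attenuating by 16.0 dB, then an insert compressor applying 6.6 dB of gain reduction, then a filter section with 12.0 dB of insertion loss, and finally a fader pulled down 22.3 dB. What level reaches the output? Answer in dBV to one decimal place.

Gain stages sum in dB:
-6.6 − 16.0 − 6.6 − 12.0 − 22.3 = -63.5 dBV.

-63.5 dBV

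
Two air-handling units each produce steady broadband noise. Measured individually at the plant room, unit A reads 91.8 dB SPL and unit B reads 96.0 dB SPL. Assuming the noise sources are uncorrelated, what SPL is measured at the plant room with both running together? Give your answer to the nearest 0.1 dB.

Add the sources as powers (linear), then convert back to dB:
L_total = 10·log₁₀(10^(91.8/10) + 10^(96.0/10)) = 10·log₁₀(5495000000) = 97.4 dB SPL.

97.4 dB SPL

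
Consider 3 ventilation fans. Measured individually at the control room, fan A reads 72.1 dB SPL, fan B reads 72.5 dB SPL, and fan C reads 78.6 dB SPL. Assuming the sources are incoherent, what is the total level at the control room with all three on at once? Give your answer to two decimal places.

80.27 dB SPL

Uncorrelated sources add in intensity (power), not in dB.
L_total = 10·log₁₀(10^(72.1/10) + 10^(72.5/10) + 10^(78.6/10)) = 10·log₁₀(106400000) = 80.27 dB SPL.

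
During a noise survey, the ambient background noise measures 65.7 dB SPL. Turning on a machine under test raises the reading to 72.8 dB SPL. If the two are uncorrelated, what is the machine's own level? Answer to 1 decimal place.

71.9 dB SPL

Subtract intensities: L_src = 10·log₁₀(10^(L_total/10) − 10^(L_bg/10)).
L_src = 10·log₁₀(10^(72.8/10) − 10^(65.7/10)) = 10·log₁₀(15340000) = 71.9 dB SPL.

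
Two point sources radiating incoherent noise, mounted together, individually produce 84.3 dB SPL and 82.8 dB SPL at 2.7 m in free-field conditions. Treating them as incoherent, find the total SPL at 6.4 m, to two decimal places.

79.13 dB SPL

Combined at 2.7 m: 10·log₁₀(10^(84.3/10)+10^(82.8/10)) = 86.625 dB SPL.
Then apply −20·log₁₀(6.4/2.7) = -7.496 dB → 79.13 dB SPL.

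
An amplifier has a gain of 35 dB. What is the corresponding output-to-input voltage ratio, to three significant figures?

Voltage ratio = 10^(dB/20).
10^(35/20) = 10^(1.750) = 56.2.

56.2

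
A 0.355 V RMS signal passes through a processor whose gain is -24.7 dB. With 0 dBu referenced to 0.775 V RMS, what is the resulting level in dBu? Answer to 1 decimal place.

Input level: 20·log₁₀(0.355/0.775) = -6.78 dBu.
Output: -6.78 − 24.7 = -31.5 dBu.

-31.5 dBu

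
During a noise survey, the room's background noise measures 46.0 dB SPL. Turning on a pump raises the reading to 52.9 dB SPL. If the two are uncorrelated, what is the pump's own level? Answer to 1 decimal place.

Background correction is a power subtraction:
L_src = 10·log₁₀(10^(52.9/10) − 10^(46.0/10)) = 10·log₁₀(155200) = 51.9 dB SPL.

51.9 dB SPL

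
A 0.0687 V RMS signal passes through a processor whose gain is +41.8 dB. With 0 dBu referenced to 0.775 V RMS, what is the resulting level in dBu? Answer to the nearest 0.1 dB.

Input level: 20·log₁₀(0.0687/0.775) = -21.05 dBu.
Output: -21.05 + 41.8 = +20.8 dBu.

+20.8 dBu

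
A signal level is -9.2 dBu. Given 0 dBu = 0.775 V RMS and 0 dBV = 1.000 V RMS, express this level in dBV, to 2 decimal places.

The offset between the scales is 20·log₁₀(0.775/1.000) = −2.214 dB.
So dBV = -9.2 − 2.214 = -11.41 dBV.

-11.41 dBV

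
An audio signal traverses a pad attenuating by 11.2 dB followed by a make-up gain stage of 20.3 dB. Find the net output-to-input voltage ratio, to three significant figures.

2.85

Net gain = (−11.2) + 20.3 = 9.1 dB.
Voltage ratio = 10^(9.1/20) = 2.85.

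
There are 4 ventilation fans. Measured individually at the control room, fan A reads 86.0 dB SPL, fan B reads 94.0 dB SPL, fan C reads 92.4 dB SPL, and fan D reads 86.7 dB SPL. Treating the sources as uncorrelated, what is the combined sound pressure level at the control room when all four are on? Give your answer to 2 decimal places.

97.09 dB SPL

Incoherent sources sum as intensities:
L_total = 10·log₁₀(10^(86.0/10) + 10^(94.0/10) + 10^(92.4/10) + 10^(86.7/10)) = 10·log₁₀(5116000000) = 97.09 dB SPL.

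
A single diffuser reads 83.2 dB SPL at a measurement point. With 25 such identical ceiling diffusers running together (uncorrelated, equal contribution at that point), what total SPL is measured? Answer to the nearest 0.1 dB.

25 equal incoherent sources raise the level by 10·log₁₀(25) = 13.98 dB.
L_total = 83.2 + 13.98 = 97.2 dB SPL.

97.2 dB SPL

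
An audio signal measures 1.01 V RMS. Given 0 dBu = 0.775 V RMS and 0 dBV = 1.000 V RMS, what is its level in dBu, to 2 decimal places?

dBu = 20·log₁₀(V / 0.775 V).
20·log₁₀(1.01/0.775) = +2.30 dBu.

+2.30 dBu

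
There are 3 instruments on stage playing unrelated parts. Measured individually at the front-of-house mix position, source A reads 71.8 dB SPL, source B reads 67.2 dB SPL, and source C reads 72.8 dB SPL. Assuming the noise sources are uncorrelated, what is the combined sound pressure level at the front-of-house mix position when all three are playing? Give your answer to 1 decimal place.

Incoherent sources sum as intensities:
L_total = 10·log₁₀(10^(71.8/10) + 10^(67.2/10) + 10^(72.8/10)) = 10·log₁₀(39440000) = 76.0 dB SPL.

76.0 dB SPL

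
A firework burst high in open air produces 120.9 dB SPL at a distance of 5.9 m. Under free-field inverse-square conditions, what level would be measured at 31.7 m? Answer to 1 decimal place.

106.3 dB SPL

For a point source in a free field, ΔL = −20·log₁₀(d₂/d₁).
ΔL = −20·log₁₀(31.7/5.9) = -14.60 dB, so L₂ = 120.9 + (-14.60) = 106.3 dB SPL.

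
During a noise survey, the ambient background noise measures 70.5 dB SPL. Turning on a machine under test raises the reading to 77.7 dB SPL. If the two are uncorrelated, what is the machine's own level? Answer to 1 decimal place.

Background correction is a power subtraction:
L_src = 10·log₁₀(10^(77.7/10) − 10^(70.5/10)) = 10·log₁₀(47660000) = 76.8 dB SPL.

76.8 dB SPL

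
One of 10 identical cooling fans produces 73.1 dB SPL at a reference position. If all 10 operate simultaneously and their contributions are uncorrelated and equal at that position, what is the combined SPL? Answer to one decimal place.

83.1 dB SPL

10 equal incoherent sources raise the level by 10·log₁₀(10) = 10.00 dB.
L_total = 73.1 + 10.00 = 83.1 dB SPL.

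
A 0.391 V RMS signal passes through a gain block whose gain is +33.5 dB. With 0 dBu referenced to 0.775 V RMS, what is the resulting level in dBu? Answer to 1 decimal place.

+27.6 dBu

Input level: 20·log₁₀(0.391/0.775) = -5.94 dBu.
Output: -5.94 + 33.5 = +27.6 dBu.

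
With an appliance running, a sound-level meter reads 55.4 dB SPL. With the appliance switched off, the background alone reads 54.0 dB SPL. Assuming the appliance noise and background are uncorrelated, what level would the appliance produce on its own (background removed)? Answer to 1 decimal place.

49.8 dB SPL

Background correction is a power subtraction:
L_src = 10·log₁₀(10^(55.4/10) − 10^(54.0/10)) = 10·log₁₀(95550) = 49.8 dB SPL.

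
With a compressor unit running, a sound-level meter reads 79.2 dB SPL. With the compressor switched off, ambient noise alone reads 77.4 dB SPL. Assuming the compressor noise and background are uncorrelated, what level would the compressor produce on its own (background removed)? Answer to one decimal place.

Background correction is a power subtraction:
L_src = 10·log₁₀(10^(79.2/10) − 10^(77.4/10)) = 10·log₁₀(28220000) = 74.5 dB SPL.

74.5 dB SPL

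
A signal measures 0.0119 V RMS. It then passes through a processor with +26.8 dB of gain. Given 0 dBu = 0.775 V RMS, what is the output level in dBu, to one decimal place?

-9.5 dBu

Input level: 20·log₁₀(0.0119/0.775) = -36.28 dBu.
Output: -36.28 + 26.8 = -9.5 dBu.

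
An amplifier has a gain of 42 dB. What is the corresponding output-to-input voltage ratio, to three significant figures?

Voltage ratio = 10^(dB/20).
10^(42/20) = 10^(2.100) = 126.

126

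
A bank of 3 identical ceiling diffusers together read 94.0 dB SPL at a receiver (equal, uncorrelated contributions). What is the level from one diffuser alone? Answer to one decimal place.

89.2 dB SPL

3 equal incoherent sources add 10·log₁₀(3) = 4.77 dB over one source.
L_one = 94.0 − 4.77 = 89.2 dB SPL.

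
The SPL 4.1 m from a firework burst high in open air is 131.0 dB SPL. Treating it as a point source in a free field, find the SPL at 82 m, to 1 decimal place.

105.0 dB SPL

Free-field point source: level drops by 20·log₁₀ of the distance ratio.
ΔL = −20·log₁₀(82/4.1) = -26.02 dB, so L₂ = 131.0 + (-26.02) = 105.0 dB SPL.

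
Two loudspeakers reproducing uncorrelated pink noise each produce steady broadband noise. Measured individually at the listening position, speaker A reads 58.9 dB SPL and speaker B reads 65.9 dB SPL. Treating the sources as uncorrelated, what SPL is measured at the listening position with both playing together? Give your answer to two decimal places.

Uncorrelated sources add in intensity (power), not in dB.
L_total = 10·log₁₀(10^(58.9/10) + 10^(65.9/10)) = 10·log₁₀(4667000) = 66.69 dB SPL.

66.69 dB SPL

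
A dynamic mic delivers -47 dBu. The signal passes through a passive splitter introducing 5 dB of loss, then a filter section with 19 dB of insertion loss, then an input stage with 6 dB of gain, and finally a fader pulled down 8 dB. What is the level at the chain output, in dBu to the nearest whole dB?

In dB, series stages simply add:
-47 − 5 − 19 + 6 − 8 = -73 dBu.

-73 dBu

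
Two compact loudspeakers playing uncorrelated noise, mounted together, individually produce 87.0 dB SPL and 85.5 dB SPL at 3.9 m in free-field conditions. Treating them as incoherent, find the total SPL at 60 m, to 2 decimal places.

65.58 dB SPL

Combined at 3.9 m: 10·log₁₀(10^(87.0/10)+10^(85.5/10)) = 89.325 dB SPL.
Then apply −20·log₁₀(60/3.9) = -23.742 dB → 65.58 dB SPL.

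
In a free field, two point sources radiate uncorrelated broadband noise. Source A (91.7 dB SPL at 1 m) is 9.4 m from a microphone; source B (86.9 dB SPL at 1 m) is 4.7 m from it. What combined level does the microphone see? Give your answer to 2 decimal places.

75.90 dB SPL

At the listener: L_A = 91.7 − 20·log₁₀(9.4) = 72.237 dB; L_B = 86.9 − 20·log₁₀(4.7) = 73.458 dB.
Combined: 10·log₁₀(10^(72.237/10)+10^(73.458/10)) = 75.90 dB SPL.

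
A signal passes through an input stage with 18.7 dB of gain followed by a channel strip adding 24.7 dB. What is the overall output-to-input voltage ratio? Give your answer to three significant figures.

Net gain = 18.7 + 24.7 = 43.4 dB.
Voltage ratio = 10^(43.4/20) = 148.

148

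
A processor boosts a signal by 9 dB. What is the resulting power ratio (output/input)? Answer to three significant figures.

Power ratio = 10^(dB/10).
10^(9/10) = 10^(0.9000) = 7.94.

7.94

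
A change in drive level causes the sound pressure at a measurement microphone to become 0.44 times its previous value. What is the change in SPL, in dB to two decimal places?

-7.13 dB

Sound pressure is an amplitude quantity: ΔL = 20·log₁₀(p₂/p₁).
20·log₁₀(0.44) = -7.13 dB.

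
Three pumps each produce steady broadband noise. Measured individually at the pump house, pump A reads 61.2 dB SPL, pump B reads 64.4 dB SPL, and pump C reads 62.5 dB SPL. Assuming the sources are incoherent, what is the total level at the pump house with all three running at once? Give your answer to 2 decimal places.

67.67 dB SPL

Uncorrelated sources add in intensity (power), not in dB.
L_total = 10·log₁₀(10^(61.2/10) + 10^(64.4/10) + 10^(62.5/10)) = 10·log₁₀(5851000) = 67.67 dB SPL.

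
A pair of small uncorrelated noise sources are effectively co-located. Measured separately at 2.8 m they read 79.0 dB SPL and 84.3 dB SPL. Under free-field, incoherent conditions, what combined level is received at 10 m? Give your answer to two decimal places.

74.37 dB SPL

Combined at 2.8 m: 10·log₁₀(10^(79.0/10)+10^(84.3/10)) = 85.423 dB SPL.
Then apply −20·log₁₀(10/2.8) = -11.057 dB → 74.37 dB SPL.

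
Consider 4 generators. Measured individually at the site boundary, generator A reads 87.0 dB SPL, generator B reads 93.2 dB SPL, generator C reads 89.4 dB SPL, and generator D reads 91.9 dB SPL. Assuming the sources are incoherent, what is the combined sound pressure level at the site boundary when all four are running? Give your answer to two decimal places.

97.00 dB SPL

Uncorrelated sources add in intensity (power), not in dB.
L_total = 10·log₁₀(10^(87.0/10) + 10^(93.2/10) + 10^(89.4/10) + 10^(91.9/10)) = 10·log₁₀(5010000000) = 97.00 dB SPL.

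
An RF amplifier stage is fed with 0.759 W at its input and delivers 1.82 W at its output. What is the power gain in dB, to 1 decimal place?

Power is a power quantity, so gain = 10·log₁₀(P_out/P_in).
10·log₁₀(1.82/0.759) = 10·log₁₀(2.398) = 3.8 dB.

3.8 dB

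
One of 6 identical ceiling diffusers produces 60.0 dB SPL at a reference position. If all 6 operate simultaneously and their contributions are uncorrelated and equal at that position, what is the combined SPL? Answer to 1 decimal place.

67.8 dB SPL

6 equal incoherent sources raise the level by 10·log₁₀(6) = 7.78 dB.
L_total = 60.0 + 7.78 = 67.8 dB SPL.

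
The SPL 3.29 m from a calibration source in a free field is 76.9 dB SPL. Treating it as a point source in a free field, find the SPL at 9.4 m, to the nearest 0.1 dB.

67.8 dB SPL

Inverse-square spreading gives ΔL = −20·log₁₀(d₂/d₁).
ΔL = −20·log₁₀(9.4/3.29) = -9.12 dB, so L₂ = 76.9 + (-9.12) = 67.8 dB SPL.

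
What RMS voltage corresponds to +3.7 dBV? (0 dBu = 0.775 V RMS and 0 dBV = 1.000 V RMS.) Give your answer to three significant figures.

1.53 V

V = 1.000 V × 10^(+3.7/20).
= 1.000 × 1.531 = 1.53 V.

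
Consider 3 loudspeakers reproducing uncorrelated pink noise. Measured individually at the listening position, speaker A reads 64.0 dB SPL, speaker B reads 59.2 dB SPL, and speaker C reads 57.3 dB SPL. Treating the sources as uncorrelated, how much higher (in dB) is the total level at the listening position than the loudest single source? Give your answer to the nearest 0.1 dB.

Uncorrelated sources add in intensity (power), not in dB.
L_total = 10·log₁₀(10^(64.0/10) + 10^(59.2/10) + 10^(57.3/10)) = 65.89 dB SPL.
Excess over the loudest (64.0 dB): 65.89 − 64.0 = 1.9 dB.

1.9 dB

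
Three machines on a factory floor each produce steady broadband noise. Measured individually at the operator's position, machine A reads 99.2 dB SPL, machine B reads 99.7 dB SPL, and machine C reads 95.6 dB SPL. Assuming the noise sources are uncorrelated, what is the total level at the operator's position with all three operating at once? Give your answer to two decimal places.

Incoherent sources sum as intensities:
L_total = 10·log₁₀(10^(99.2/10) + 10^(99.7/10) + 10^(95.6/10)) = 10·log₁₀(21281000000) = 103.28 dB SPL.

103.28 dB SPL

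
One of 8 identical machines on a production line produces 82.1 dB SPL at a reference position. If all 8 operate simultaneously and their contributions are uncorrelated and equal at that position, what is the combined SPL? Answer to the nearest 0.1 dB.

91.1 dB SPL

8 equal incoherent sources raise the level by 10·log₁₀(8) = 9.03 dB.
L_total = 82.1 + 9.03 = 91.1 dB SPL.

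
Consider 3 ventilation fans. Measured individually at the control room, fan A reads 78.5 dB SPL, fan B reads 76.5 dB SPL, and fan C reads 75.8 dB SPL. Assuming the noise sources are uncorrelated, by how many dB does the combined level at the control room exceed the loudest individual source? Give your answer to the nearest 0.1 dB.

Add the sources as powers (linear), then convert back to dB:
L_total = 10·log₁₀(10^(78.5/10) + 10^(76.5/10) + 10^(75.8/10)) = 81.86 dB SPL.
Excess over the loudest (78.5 dB): 81.86 − 78.5 = 3.4 dB.

3.4 dB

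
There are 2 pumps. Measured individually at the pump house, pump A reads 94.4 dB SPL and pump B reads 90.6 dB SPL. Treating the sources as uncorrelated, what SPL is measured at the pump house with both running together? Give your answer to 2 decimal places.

Incoherent sources sum as intensities:
L_total = 10·log₁₀(10^(94.4/10) + 10^(90.6/10)) = 10·log₁₀(3902000000) = 95.91 dB SPL.

95.91 dB SPL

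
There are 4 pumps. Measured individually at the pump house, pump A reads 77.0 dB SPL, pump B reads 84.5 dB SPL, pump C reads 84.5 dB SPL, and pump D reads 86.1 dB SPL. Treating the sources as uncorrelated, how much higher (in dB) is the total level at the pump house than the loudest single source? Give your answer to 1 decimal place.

Incoherent sources sum as intensities:
L_total = 10·log₁₀(10^(77.0/10) + 10^(84.5/10) + 10^(84.5/10) + 10^(86.1/10)) = 90.09 dB SPL.
Excess over the loudest (86.1 dB): 90.09 − 86.1 = 4.0 dB.

4.0 dB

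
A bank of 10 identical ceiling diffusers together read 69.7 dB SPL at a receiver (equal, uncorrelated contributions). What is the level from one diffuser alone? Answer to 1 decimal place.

10 equal incoherent sources add 10·log₁₀(10) = 10.00 dB over one source.
L_one = 69.7 − 10.00 = 59.7 dB SPL.

59.7 dB SPL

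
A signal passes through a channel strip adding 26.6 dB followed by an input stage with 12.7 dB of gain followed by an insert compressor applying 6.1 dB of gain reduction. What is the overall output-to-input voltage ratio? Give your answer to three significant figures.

Net gain = 26.6 + 12.7 + (−6.1) = 33.2 dB.
Voltage ratio = 10^(33.2/20) = 45.7.

45.7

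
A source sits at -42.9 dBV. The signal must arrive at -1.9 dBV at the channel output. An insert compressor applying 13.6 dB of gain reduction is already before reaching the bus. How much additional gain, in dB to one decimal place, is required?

54.6 dB

The required make-up gain is the shortfall in the dB sum.
G = -1.9 − (-42.9) + 13.6 = 54.6 dB.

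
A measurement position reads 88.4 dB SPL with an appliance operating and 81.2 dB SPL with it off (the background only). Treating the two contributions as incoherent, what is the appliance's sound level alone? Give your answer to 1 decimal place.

87.5 dB SPL

Remove the background by subtracting linear intensities:
L_src = 10·log₁₀(10^(88.4/10) − 10^(81.2/10)) = 10·log₁₀(560000000) = 87.5 dB SPL.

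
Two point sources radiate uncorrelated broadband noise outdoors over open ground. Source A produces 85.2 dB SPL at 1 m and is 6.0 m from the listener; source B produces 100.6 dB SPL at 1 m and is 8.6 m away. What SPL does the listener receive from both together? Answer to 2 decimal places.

82.16 dB SPL

At the listener: L_A = 85.2 − 20·log₁₀(6.0) = 69.637 dB; L_B = 100.6 − 20·log₁₀(8.6) = 81.910 dB.
Combined: 10·log₁₀(10^(69.637/10)+10^(81.910/10)) = 82.16 dB SPL.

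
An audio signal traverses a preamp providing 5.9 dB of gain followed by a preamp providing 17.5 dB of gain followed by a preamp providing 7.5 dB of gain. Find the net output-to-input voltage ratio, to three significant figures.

35.1

Net gain = 5.9 + 17.5 + 7.5 = 30.9 dB.
Voltage ratio = 10^(30.9/20) = 35.1.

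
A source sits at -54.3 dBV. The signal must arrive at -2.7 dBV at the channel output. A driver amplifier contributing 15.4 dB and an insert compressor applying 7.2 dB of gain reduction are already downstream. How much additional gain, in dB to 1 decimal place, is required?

The required make-up gain is the shortfall in the dB sum.
G = -2.7 − (-54.3) − 15.4 + 7.2 = 43.4 dB.

43.4 dB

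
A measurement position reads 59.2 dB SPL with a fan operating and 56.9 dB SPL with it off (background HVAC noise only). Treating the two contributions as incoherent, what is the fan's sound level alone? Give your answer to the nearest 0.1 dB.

Subtract intensities: L_src = 10·log₁₀(10^(L_total/10) − 10^(L_bg/10)).
L_src = 10·log₁₀(10^(59.2/10) − 10^(56.9/10)) = 10·log₁₀(342000) = 55.3 dB SPL.

55.3 dB SPL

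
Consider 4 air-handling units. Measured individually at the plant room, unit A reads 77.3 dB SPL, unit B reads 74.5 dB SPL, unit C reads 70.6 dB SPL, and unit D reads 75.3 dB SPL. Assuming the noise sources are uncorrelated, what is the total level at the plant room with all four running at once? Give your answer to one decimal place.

81.0 dB SPL

Add the sources as powers (linear), then convert back to dB:
L_total = 10·log₁₀(10^(77.3/10) + 10^(74.5/10) + 10^(70.6/10) + 10^(75.3/10)) = 10·log₁₀(127300000) = 81.0 dB SPL.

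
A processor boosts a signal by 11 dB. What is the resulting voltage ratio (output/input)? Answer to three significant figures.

3.55

Voltage ratio = 10^(dB/20).
10^(11/20) = 10^(0.5500) = 3.55.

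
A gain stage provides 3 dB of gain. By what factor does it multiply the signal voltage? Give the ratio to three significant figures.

Voltage ratio = 10^(dB/20).
10^(3/20) = 10^(0.1500) = 1.41.

1.41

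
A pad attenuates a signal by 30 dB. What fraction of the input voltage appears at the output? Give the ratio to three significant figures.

0.0316

Voltage ratio = 10^(dB/20).
10^(-30/20) = 10^(-1.500) = 0.0316.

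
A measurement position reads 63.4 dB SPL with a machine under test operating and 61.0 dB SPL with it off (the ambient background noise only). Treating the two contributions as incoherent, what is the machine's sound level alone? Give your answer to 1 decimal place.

Remove the background by subtracting linear intensities:
L_src = 10·log₁₀(10^(63.4/10) − 10^(61.0/10)) = 10·log₁₀(928800) = 59.7 dB SPL.

59.7 dB SPL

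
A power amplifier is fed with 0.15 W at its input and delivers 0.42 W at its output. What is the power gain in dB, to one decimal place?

4.5 dB

Power ratio → dB uses the 10·log₁₀ form:
10·log₁₀(0.42/0.15) = 10·log₁₀(2.800) = 4.5 dB.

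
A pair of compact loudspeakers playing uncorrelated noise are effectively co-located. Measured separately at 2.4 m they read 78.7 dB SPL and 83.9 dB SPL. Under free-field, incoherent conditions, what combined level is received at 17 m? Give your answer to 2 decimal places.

68.04 dB SPL

Combined at 2.4 m: 10·log₁₀(10^(78.7/10)+10^(83.9/10)) = 85.046 dB SPL.
Then apply −20·log₁₀(17/2.4) = -17.005 dB → 68.04 dB SPL.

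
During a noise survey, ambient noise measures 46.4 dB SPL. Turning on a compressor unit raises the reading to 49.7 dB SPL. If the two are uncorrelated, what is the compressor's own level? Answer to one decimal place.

Background correction is a power subtraction:
L_src = 10·log₁₀(10^(49.7/10) − 10^(46.4/10)) = 10·log₁₀(49670) = 47.0 dB SPL.

47.0 dB SPL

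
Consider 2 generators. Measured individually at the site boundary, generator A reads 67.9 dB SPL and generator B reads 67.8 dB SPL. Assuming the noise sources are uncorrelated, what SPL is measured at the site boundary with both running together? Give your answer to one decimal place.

70.9 dB SPL

Incoherent sources sum as intensities:
L_total = 10·log₁₀(10^(67.9/10) + 10^(67.8/10)) = 10·log₁₀(12190000) = 70.9 dB SPL.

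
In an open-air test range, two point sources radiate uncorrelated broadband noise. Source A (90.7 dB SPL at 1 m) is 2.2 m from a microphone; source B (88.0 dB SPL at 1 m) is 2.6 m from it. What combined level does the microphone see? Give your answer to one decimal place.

85.3 dB SPL

At the listener: L_A = 90.7 − 20·log₁₀(2.2) = 83.85 dB; L_B = 88.0 − 20·log₁₀(2.6) = 79.70 dB.
Combined: 10·log₁₀(10^(83.85/10)+10^(79.70/10)) = 85.3 dB SPL.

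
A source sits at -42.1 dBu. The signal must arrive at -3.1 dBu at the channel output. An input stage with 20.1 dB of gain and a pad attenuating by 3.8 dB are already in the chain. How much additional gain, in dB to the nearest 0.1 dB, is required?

The required make-up gain is the shortfall in the dB sum.
G = -3.1 − (-42.1) − 20.1 + 3.8 = 22.7 dB.

22.7 dB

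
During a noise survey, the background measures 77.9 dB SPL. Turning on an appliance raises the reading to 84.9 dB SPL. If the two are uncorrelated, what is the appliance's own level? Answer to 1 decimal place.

Background correction is a power subtraction:
L_src = 10·log₁₀(10^(84.9/10) − 10^(77.9/10)) = 10·log₁₀(247400000) = 83.9 dB SPL.

83.9 dB SPL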